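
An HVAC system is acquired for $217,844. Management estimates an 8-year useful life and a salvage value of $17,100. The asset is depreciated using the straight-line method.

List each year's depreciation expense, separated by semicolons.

Depreciable base = $217,844 − $17,100 = $200,744.
Annual expense = $200,744 / 8 = $25,093.
End of year 1: book value $192,751.
End of year 2: book value $167,658.
End of year 3: book value $142,565.
End of year 4: book value $117,472.
End of year 5: book value $92,379.
End of year 6: book value $67,286.
End of year 7: book value $42,193.
End of year 8: book value $17,100.

$25,093; $25,093; $25,093; $25,093; $25,093; $25,093; $25,093; $25,093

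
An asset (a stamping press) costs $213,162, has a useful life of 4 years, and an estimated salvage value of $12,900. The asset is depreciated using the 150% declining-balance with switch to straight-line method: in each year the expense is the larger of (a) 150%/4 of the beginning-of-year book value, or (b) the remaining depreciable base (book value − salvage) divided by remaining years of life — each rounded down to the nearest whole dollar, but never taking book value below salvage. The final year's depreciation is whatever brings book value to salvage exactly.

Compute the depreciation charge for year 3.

$35,183

Depreciable base = $213,162 − $12,900 = $200,262.
Year 1: DB = ⌊$213,162 × 150%/4⌋ = $79,935; SL = ⌊$200,262/4⌋ = $50,065 → take DB $79,935. Book value $133,227.
Year 2: DB = ⌊$133,227 × 150%/4⌋ = $49,960; SL = ⌊$120,327/3⌋ = $40,109 → take DB $49,960. Book value $83,267.
Year 3: DB = ⌊$83,267 × 150%/4⌋ = $31,225; SL = ⌊$70,367/2⌋ = $35,183 → take SL $35,183. Book value $48,084.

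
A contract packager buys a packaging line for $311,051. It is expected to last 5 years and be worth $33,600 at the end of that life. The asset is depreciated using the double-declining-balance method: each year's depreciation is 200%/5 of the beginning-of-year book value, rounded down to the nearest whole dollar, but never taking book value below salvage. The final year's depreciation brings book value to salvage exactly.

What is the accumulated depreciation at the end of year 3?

$243,863

Depreciable base = $311,051 − $33,600 = $277,451.
Year 1: ⌊$311,051 × 200%/5⌋ = $124,420. Book value $186,631.
Year 2: ⌊$186,631 × 200%/5⌋ = $74,652. Book value $111,979.
Year 3: ⌊$111,979 × 200%/5⌋ = $44,791. Book value $67,188.
Accumulated through year 3 = $311,051 − $67,188 = $243,863.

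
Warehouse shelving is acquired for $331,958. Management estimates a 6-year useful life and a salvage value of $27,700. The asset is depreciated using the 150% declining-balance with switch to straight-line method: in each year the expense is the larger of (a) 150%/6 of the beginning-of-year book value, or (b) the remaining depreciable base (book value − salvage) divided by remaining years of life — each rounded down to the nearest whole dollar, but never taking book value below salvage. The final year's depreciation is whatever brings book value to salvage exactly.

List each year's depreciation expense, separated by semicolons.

$82,989; $62,242; $46,681; $37,448; $37,449; $37,449

Depreciable base = $331,958 − $27,700 = $304,258.
Year 1: DB = ⌊$331,958 × 150%/6⌋ = $82,989; SL = ⌊$304,258/6⌋ = $50,709 → take DB $82,989. Book value $248,969.
Year 2: DB = ⌊$248,969 × 150%/6⌋ = $62,242; SL = ⌊$221,269/5⌋ = $44,253 → take DB $62,242. Book value $186,727.
Year 3: DB = ⌊$186,727 × 150%/6⌋ = $46,681; SL = ⌊$159,027/4⌋ = $39,756 → take DB $46,681. Book value $140,046.
Year 4: DB = ⌊$140,046 × 150%/6⌋ = $35,011; SL = ⌊$112,346/3⌋ = $37,448 → take SL $37,448. Book value $102,598.
Year 5: DB = ⌊$102,598 × 150%/6⌋ = $25,649; SL = ⌊$74,898/2⌋ = $37,449 → take SL $37,449. Book value $65,149.
Year 6 (final): $65,149 − $27,700 = $37,449. Book value $27,700.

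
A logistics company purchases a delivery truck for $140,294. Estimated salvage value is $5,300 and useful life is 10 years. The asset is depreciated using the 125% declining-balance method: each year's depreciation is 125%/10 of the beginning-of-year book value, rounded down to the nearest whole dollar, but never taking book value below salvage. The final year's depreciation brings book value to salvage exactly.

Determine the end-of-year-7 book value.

$55,095

Depreciable base = $140,294 − $5,300 = $134,994.
Year 1: ⌊$140,294 × 125%/10⌋ = $17,536. Book value $122,758.
Year 2: ⌊$122,758 × 125%/10⌋ = $15,344. Book value $107,414.
Year 3: ⌊$107,414 × 125%/10⌋ = $13,426. Book value $93,988.
Year 4: ⌊$93,988 × 125%/10⌋ = $11,748. Book value $82,240.
Year 5: ⌊$82,240 × 125%/10⌋ = $10,280. Book value $71,960.
Year 6: ⌊$71,960 × 125%/10⌋ = $8,995. Book value $62,965.
Year 7: ⌊$62,965 × 125%/10⌋ = $7,870. Book value $55,095.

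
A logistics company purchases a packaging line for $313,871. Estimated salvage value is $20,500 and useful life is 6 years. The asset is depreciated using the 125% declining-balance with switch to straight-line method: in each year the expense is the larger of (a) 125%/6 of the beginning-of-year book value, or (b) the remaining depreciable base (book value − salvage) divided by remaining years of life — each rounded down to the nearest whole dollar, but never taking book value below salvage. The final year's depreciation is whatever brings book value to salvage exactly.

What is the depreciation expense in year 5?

Depreciable base = $313,871 − $20,500 = $293,371.
Year 1: DB = ⌊$313,871 × 125%/6⌋ = $65,389; SL = ⌊$293,371/6⌋ = $48,895 → take DB $65,389. Book value $248,482.
Year 2: DB = ⌊$248,482 × 125%/6⌋ = $51,767; SL = ⌊$227,982/5⌋ = $45,596 → take DB $51,767. Book value $196,715.
Year 3: DB = ⌊$196,715 × 125%/6⌋ = $40,982; SL = ⌊$176,215/4⌋ = $44,053 → take SL $44,053. Book value $152,662.
Year 4: DB = ⌊$152,662 × 125%/6⌋ = $31,804; SL = ⌊$132,162/3⌋ = $44,054 → take SL $44,054. Book value $108,608.
Year 5: DB = ⌊$108,608 × 125%/6⌋ = $22,626; SL = ⌊$88,108/2⌋ = $44,054 → take SL $44,054. Book value $64,554.

$44,054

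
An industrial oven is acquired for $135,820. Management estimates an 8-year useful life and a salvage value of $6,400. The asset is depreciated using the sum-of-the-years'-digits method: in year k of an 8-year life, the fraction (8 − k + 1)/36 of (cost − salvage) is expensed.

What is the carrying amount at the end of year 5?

$27,970

Depreciable base = $135,820 − $6,400 = $129,420.
Sum of the years' digits = 8+7+6+5+4+3+2+1 = 36.
Year 1: $129,420 × 8/36 = $28,760. Book value $107,060.
Year 2: $129,420 × 7/36 = $25,165. Book value $81,895.
Year 3: $129,420 × 6/36 = $21,570. Book value $60,325.
Year 4: $129,420 × 5/36 = $17,975. Book value $42,350.
Year 5: $129,420 × 4/36 = $14,380. Book value $27,970.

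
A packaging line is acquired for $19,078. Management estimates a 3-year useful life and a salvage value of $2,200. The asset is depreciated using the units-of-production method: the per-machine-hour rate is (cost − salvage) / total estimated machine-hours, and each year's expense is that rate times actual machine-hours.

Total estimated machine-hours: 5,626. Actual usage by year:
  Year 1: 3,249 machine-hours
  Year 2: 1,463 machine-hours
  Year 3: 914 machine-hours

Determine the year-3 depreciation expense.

Depreciable base = $19,078 − $2,200 = $16,878.
Rate = $16,878 / 5,626 machine-hours = $3 per machine-hour.
Year 1: 3,249 × $3 = $9,747. Book value $9,331.
Year 2: 1,463 × $3 = $4,389. Book value $4,942.
Year 3: 914 × $3 = $2,742. Book value $2,200.

$2,742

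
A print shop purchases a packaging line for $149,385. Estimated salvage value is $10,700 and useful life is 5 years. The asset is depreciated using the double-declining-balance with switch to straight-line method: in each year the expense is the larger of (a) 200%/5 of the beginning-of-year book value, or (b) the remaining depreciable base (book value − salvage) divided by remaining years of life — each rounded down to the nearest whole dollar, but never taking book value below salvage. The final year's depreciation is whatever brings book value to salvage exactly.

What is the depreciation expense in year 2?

Depreciable base = $149,385 − $10,700 = $138,685.
Year 1: DB = ⌊$149,385 × 200%/5⌋ = $59,754; SL = ⌊$138,685/5⌋ = $27,737 → take DB $59,754. Book value $89,631.
Year 2: DB = ⌊$89,631 × 200%/5⌋ = $35,852; SL = ⌊$78,931/4⌋ = $19,732 → take DB $35,852. Book value $53,779.

$35,852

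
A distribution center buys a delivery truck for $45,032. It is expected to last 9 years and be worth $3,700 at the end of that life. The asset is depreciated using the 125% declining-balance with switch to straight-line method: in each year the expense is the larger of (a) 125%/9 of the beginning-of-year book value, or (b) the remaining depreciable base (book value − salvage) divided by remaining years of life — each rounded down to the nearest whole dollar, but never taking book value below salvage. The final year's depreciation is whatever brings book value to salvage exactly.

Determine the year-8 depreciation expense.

$4,176

Depreciable base = $45,032 − $3,700 = $41,332.
Year 1: DB = ⌊$45,032 × 125%/9⌋ = $6,254; SL = ⌊$41,332/9⌋ = $4,592 → take DB $6,254. Book value $38,778.
Year 2: DB = ⌊$38,778 × 125%/9⌋ = $5,385; SL = ⌊$35,078/8⌋ = $4,384 → take DB $5,385. Book value $33,393.
Year 3: DB = ⌊$33,393 × 125%/9⌋ = $4,637; SL = ⌊$29,693/7⌋ = $4,241 → take DB $4,637. Book value $28,756.
Year 4: DB = ⌊$28,756 × 125%/9⌋ = $3,993; SL = ⌊$25,056/6⌋ = $4,176 → take SL $4,176. Book value $24,580.
Year 5: DB = ⌊$24,580 × 125%/9⌋ = $3,413; SL = ⌊$20,880/5⌋ = $4,176 → take SL $4,176. Book value $20,404.
Year 6: DB = ⌊$20,404 × 125%/9⌋ = $2,833; SL = ⌊$16,704/4⌋ = $4,176 → take SL $4,176. Book value $16,228.
Year 7: DB = ⌊$16,228 × 125%/9⌋ = $2,253; SL = ⌊$12,528/3⌋ = $4,176 → take SL $4,176. Book value $12,052.
Year 8: DB = ⌊$12,052 × 125%/9⌋ = $1,673; SL = ⌊$8,352/2⌋ = $4,176 → take SL $4,176. Book value $7,876.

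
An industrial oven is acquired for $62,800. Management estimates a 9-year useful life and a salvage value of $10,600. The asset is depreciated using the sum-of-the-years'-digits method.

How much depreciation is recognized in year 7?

$3,480

Depreciable base = $62,800 − $10,600 = $52,200.
Sum of the years' digits = 9+8+7+6+5+4+3+2+1 = 45.
Year 1: $52,200 × 9/45 = $10,440. Book value $52,360.
Year 2: $52,200 × 8/45 = $9,280. Book value $43,080.
Year 3: $52,200 × 7/45 = $8,120. Book value $34,960.
Year 4: $52,200 × 6/45 = $6,960. Book value $28,000.
Year 5: $52,200 × 5/45 = $5,800. Book value $22,200.
Year 6: $52,200 × 4/45 = $4,640. Book value $17,560.
Year 7: $52,200 × 3/45 = $3,480. Book value $14,080.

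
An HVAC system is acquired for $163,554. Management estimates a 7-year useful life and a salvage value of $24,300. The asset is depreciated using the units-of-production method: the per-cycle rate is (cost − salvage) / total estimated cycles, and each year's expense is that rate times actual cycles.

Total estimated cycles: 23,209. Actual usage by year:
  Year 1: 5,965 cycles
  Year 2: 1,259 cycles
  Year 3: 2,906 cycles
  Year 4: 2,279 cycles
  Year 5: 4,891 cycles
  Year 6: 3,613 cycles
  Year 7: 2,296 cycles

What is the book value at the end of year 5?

$59,754

Depreciable base = $163,554 − $24,300 = $139,254.
Rate = $139,254 / 23,209 cycles = $6 per cycle.
Year 1: 5,965 × $6 = $35,790. Book value $127,764.
Year 2: 1,259 × $6 = $7,554. Book value $120,210.
Year 3: 2,906 × $6 = $17,436. Book value $102,774.
Year 4: 2,279 × $6 = $13,674. Book value $89,100.
Year 5: 4,891 × $6 = $29,346. Book value $59,754.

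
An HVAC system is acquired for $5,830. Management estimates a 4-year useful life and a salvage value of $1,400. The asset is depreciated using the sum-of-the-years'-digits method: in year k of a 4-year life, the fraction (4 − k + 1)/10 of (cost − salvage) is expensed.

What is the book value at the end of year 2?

$2,729

Depreciable base = $5,830 − $1,400 = $4,430.
Sum of the years' digits = 4+3+2+1 = 10.
Year 1: $4,430 × 4/10 = $1,772. Book value $4,058.
Year 2: $4,430 × 3/10 = $1,329. Book value $2,729.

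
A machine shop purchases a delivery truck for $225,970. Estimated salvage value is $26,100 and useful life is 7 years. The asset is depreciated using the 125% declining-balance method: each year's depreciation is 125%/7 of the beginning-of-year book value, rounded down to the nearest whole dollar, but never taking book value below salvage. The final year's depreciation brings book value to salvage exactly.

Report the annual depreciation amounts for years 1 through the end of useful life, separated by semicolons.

Depreciable base = $225,970 − $26,100 = $199,870.
Year 1: ⌊$225,970 × 125%/7⌋ = $40,351. Book value $185,619.
Year 2: ⌊$185,619 × 125%/7⌋ = $33,146. Book value $152,473.
Year 3: ⌊$152,473 × 125%/7⌋ = $27,227. Book value $125,246.
Year 4: ⌊$125,246 × 125%/7⌋ = $22,365. Book value $102,881.
Year 5: ⌊$102,881 × 125%/7⌋ = $18,371. Book value $84,510.
Year 6: ⌊$84,510 × 125%/7⌋ = $15,091. Book value $69,419.
Year 7 (final): $69,419 − $26,100 = $43,319. Book value $26,100.

$40,351; $33,146; $27,227; $22,365; $18,371; $15,091; $43,319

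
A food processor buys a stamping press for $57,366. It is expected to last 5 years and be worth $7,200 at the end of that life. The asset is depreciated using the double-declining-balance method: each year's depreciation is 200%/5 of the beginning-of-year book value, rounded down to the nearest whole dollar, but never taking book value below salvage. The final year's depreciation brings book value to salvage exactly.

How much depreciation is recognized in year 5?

$236

Depreciable base = $57,366 − $7,200 = $50,166.
Year 1: ⌊$57,366 × 200%/5⌋ = $22,946. Book value $34,420.
Year 2: ⌊$34,420 × 200%/5⌋ = $13,768. Book value $20,652.
Year 3: ⌊$20,652 × 200%/5⌋ = $8,260. Book value $12,392.
Year 4: ⌊$12,392 × 200%/5⌋ = $4,956. Book value $7,436.
Year 5 (final): $7,436 − $7,200 = $236. Book value $7,200.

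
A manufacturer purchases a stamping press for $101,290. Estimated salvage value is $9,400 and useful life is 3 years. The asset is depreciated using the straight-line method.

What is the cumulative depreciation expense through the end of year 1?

Depreciable base = $101,290 − $9,400 = $91,890.
Annual expense = $91,890 / 3 = $30,630.
End of year 1: book value $70,660.
Accumulated through year 1 = $101,290 − $70,660 = $30,630.

$30,630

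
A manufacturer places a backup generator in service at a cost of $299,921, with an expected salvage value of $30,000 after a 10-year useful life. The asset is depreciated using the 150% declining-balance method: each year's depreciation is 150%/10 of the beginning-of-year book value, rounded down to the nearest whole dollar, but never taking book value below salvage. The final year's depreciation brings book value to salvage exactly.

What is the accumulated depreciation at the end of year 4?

$143,359

Depreciable base = $299,921 − $30,000 = $269,921.
Year 1: ⌊$299,921 × 150%/10⌋ = $44,988. Book value $254,933.
Year 2: ⌊$254,933 × 150%/10⌋ = $38,239. Book value $216,694.
Year 3: ⌊$216,694 × 150%/10⌋ = $32,504. Book value $184,190.
Year 4: ⌊$184,190 × 150%/10⌋ = $27,628. Book value $156,562.
Accumulated through year 4 = $299,921 − $156,562 = $143,359.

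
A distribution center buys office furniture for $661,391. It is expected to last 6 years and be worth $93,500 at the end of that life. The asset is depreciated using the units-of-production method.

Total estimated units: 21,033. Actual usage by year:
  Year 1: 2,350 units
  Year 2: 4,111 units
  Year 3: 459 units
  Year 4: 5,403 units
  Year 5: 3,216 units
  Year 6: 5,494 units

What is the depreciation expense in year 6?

Depreciable base = $661,391 − $93,500 = $567,891.
Rate = $567,891 / 21,033 units = $27 per unit.
Year 1: 2,350 × $27 = $63,450. Book value $597,941.
Year 2: 4,111 × $27 = $110,997. Book value $486,944.
Year 3: 459 × $27 = $12,393. Book value $474,551.
Year 4: 5,403 × $27 = $145,881. Book value $328,670.
Year 5: 3,216 × $27 = $86,832. Book value $241,838.
Year 6: 5,494 × $27 = $148,338. Book value $93,500.

$148,338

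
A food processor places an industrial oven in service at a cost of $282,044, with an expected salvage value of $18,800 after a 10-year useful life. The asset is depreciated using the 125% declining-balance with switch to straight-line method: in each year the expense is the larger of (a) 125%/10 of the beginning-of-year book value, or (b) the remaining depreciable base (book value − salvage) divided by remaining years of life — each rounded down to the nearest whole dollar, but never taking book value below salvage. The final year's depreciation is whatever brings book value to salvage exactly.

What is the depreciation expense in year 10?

$24,307

Depreciable base = $282,044 − $18,800 = $263,244.
Year 1: DB = ⌊$282,044 × 125%/10⌋ = $35,255; SL = ⌊$263,244/10⌋ = $26,324 → take DB $35,255. Book value $246,789.
Year 2: DB = ⌊$246,789 × 125%/10⌋ = $30,848; SL = ⌊$227,989/9⌋ = $25,332 → take DB $30,848. Book value $215,941.
Year 3: DB = ⌊$215,941 × 125%/10⌋ = $26,992; SL = ⌊$197,141/8⌋ = $24,642 → take DB $26,992. Book value $188,949.
Year 4: DB = ⌊$188,949 × 125%/10⌋ = $23,618; SL = ⌊$170,149/7⌋ = $24,307 → take SL $24,307. Book value $164,642.
Year 5: DB = ⌊$164,642 × 125%/10⌋ = $20,580; SL = ⌊$145,842/6⌋ = $24,307 → take SL $24,307. Book value $140,335.
Year 6: DB = ⌊$140,335 × 125%/10⌋ = $17,541; SL = ⌊$121,535/5⌋ = $24,307 → take SL $24,307. Book value $116,028.
Year 7: DB = ⌊$116,028 × 125%/10⌋ = $14,503; SL = ⌊$97,228/4⌋ = $24,307 → take SL $24,307. Book value $91,721.
Year 8: DB = ⌊$91,721 × 125%/10⌋ = $11,465; SL = ⌊$72,921/3⌋ = $24,307 → take SL $24,307. Book value $67,414.
Year 9: DB = ⌊$67,414 × 125%/10⌋ = $8,426; SL = ⌊$48,614/2⌋ = $24,307 → take SL $24,307. Book value $43,107.
Year 10 (final): $43,107 − $18,800 = $24,307. Book value $18,800.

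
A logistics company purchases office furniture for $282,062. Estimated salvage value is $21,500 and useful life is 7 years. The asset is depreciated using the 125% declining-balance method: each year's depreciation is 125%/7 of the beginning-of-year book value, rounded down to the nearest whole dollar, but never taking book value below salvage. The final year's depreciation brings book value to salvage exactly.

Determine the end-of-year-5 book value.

$105,488

Depreciable base = $282,062 − $21,500 = $260,562.
Year 1: ⌊$282,062 × 125%/7⌋ = $50,368. Book value $231,694.
Year 2: ⌊$231,694 × 125%/7⌋ = $41,373. Book value $190,321.
Year 3: ⌊$190,321 × 125%/7⌋ = $33,985. Book value $156,336.
Year 4: ⌊$156,336 × 125%/7⌋ = $27,917. Book value $128,419.
Year 5: ⌊$128,419 × 125%/7⌋ = $22,931. Book value $105,488.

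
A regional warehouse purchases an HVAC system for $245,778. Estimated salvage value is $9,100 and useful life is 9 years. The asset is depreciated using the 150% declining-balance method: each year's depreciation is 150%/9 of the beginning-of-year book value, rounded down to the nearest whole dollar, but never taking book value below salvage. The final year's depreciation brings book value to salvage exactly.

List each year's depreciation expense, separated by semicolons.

$40,963; $34,135; $28,446; $23,705; $19,754; $16,462; $13,718; $11,432; $48,063

Depreciable base = $245,778 − $9,100 = $236,678.
Year 1: ⌊$245,778 × 150%/9⌋ = $40,963. Book value $204,815.
Year 2: ⌊$204,815 × 150%/9⌋ = $34,135. Book value $170,680.
Year 3: ⌊$170,680 × 150%/9⌋ = $28,446. Book value $142,234.
Year 4: ⌊$142,234 × 150%/9⌋ = $23,705. Book value $118,529.
Year 5: ⌊$118,529 × 150%/9⌋ = $19,754. Book value $98,775.
Year 6: ⌊$98,775 × 150%/9⌋ = $16,462. Book value $82,313.
Year 7: ⌊$82,313 × 150%/9⌋ = $13,718. Book value $68,595.
Year 8: ⌊$68,595 × 150%/9⌋ = $11,432. Book value $57,163.
Year 9 (final): $57,163 − $9,100 = $48,063. Book value $9,100.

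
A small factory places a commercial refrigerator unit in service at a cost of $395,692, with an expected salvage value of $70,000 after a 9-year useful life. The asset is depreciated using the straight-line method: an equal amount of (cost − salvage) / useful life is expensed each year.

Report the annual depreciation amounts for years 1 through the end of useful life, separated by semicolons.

$36,188; $36,188; $36,188; $36,188; $36,188; $36,188; $36,188; $36,188; $36,188

Depreciable base = $395,692 − $70,000 = $325,692.
Annual expense = $325,692 / 9 = $36,188.
End of year 1: book value $359,504.
End of year 2: book value $323,316.
End of year 3: book value $287,128.
End of year 4: book value $250,940.
End of year 5: book value $214,752.
End of year 6: book value $178,564.
End of year 7: book value $142,376.
End of year 8: book value $106,188.
End of year 9: book value $70,000.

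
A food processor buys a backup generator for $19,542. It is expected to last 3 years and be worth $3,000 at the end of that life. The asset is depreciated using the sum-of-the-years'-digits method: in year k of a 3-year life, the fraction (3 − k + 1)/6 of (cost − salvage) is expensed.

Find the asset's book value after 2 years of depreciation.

Depreciable base = $19,542 − $3,000 = $16,542.
Sum of the years' digits = 3+2+1 = 6.
Year 1: $16,542 × 3/6 = $8,271. Book value $11,271.
Year 2: $16,542 × 2/6 = $5,514. Book value $5,757.

$5,757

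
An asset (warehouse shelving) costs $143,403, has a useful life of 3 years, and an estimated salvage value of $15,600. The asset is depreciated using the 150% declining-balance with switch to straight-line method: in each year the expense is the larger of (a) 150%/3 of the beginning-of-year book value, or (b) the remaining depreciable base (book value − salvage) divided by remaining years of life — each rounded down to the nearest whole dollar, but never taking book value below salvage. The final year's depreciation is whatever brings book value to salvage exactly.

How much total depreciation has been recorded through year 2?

Depreciable base = $143,403 − $15,600 = $127,803.
Year 1: DB = ⌊$143,403 × 150%/3⌋ = $71,701; SL = ⌊$127,803/3⌋ = $42,601 → take DB $71,701. Book value $71,702.
Year 2: DB = ⌊$71,702 × 150%/3⌋ = $35,851; SL = ⌊$56,102/2⌋ = $28,051 → take DB $35,851. Book value $35,851.
Accumulated through year 2 = $143,403 − $35,851 = $107,552.

$107,552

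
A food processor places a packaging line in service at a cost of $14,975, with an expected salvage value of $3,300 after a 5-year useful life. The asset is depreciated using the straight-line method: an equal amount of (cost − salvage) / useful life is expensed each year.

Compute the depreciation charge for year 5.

$2,335

Depreciable base = $14,975 − $3,300 = $11,675.
Annual expense = $11,675 / 5 = $2,335.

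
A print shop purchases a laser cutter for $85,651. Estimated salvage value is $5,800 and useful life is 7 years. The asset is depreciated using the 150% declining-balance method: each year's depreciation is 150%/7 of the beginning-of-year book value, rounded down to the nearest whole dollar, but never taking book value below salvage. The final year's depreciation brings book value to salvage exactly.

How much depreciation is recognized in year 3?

Depreciable base = $85,651 − $5,800 = $79,851.
Year 1: ⌊$85,651 × 150%/7⌋ = $18,353. Book value $67,298.
Year 2: ⌊$67,298 × 150%/7⌋ = $14,421. Book value $52,877.
Year 3: ⌊$52,877 × 150%/7⌋ = $11,330. Book value $41,547.

$11,330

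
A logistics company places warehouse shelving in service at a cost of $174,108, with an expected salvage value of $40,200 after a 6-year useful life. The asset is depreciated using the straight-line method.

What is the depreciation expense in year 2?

Depreciable base = $174,108 − $40,200 = $133,908.
Annual expense = $133,908 / 6 = $22,318.

$22,318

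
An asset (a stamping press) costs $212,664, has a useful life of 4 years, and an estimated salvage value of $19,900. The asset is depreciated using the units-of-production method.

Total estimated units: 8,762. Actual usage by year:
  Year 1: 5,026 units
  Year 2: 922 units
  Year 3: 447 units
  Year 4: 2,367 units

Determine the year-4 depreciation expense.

Depreciable base = $212,664 − $19,900 = $192,764.
Rate = $192,764 / 8,762 units = $22 per unit.
Year 1: 5,026 × $22 = $110,572. Book value $102,092.
Year 2: 922 × $22 = $20,284. Book value $81,808.
Year 3: 447 × $22 = $9,834. Book value $71,974.
Year 4: 2,367 × $22 = $52,074. Book value $19,900.

$52,074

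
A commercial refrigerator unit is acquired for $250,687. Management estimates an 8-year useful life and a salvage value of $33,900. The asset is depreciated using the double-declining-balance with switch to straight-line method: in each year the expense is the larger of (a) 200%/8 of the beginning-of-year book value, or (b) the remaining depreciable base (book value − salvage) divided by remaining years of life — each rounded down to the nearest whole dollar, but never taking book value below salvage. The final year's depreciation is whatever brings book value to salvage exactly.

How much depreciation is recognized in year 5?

Depreciable base = $250,687 − $33,900 = $216,787.
Year 1: DB = ⌊$250,687 × 200%/8⌋ = $62,671; SL = ⌊$216,787/8⌋ = $27,098 → take DB $62,671. Book value $188,016.
Year 2: DB = ⌊$188,016 × 200%/8⌋ = $47,004; SL = ⌊$154,116/7⌋ = $22,016 → take DB $47,004. Book value $141,012.
Year 3: DB = ⌊$141,012 × 200%/8⌋ = $35,253; SL = ⌊$107,112/6⌋ = $17,852 → take DB $35,253. Book value $105,759.
Year 4: DB = ⌊$105,759 × 200%/8⌋ = $26,439; SL = ⌊$71,859/5⌋ = $14,371 → take DB $26,439. Book value $79,320.
Year 5: DB = ⌊$79,320 × 200%/8⌋ = $19,830; SL = ⌊$45,420/4⌋ = $11,355 → take DB $19,830. Book value $59,490.

$19,830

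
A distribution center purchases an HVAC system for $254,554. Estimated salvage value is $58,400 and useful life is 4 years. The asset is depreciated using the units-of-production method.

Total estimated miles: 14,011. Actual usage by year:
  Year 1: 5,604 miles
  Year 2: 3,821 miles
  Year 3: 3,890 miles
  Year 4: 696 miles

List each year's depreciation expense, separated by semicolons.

Depreciable base = $254,554 − $58,400 = $196,154.
Rate = $196,154 / 14,011 miles = $14 per mile.
Year 1: 5,604 × $14 = $78,456. Book value $176,098.
Year 2: 3,821 × $14 = $53,494. Book value $122,604.
Year 3: 3,890 × $14 = $54,460. Book value $68,144.
Year 4: 696 × $14 = $9,744. Book value $58,400.

$78,456; $53,494; $54,460; $9,744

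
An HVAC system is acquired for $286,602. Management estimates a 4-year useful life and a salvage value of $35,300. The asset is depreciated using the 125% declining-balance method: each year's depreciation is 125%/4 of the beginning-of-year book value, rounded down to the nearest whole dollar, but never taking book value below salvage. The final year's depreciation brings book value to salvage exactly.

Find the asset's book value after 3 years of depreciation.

Depreciable base = $286,602 − $35,300 = $251,302.
Year 1: ⌊$286,602 × 125%/4⌋ = $89,563. Book value $197,039.
Year 2: ⌊$197,039 × 125%/4⌋ = $61,574. Book value $135,465.
Year 3: ⌊$135,465 × 125%/4⌋ = $42,332. Book value $93,133.

$93,133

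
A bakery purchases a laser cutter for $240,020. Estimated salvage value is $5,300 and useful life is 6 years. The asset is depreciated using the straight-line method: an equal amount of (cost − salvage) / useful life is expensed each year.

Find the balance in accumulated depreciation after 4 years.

Depreciable base = $240,020 − $5,300 = $234,720.
Annual expense = $234,720 / 6 = $39,120.
End of year 1: book value $200,900.
End of year 2: book value $161,780.
End of year 3: book value $122,660.
End of year 4: book value $83,540.
Accumulated through year 4 = $240,020 − $83,540 = $156,480.

$156,480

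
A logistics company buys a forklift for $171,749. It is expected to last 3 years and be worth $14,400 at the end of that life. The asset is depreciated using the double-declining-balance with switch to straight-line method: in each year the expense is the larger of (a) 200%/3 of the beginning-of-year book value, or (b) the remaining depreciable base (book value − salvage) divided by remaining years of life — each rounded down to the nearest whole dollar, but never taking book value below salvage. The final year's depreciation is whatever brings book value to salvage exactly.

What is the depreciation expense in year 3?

Depreciable base = $171,749 − $14,400 = $157,349.
Year 1: DB = ⌊$171,749 × 200%/3⌋ = $114,499; SL = ⌊$157,349/3⌋ = $52,449 → take DB $114,499. Book value $57,250.
Year 2: DB = ⌊$57,250 × 200%/3⌋ = $38,166; SL = ⌊$42,850/2⌋ = $21,425 → take DB $38,166. Book value $19,084.
Year 3 (final): $19,084 − $14,400 = $4,684. Book value $14,400.

$4,684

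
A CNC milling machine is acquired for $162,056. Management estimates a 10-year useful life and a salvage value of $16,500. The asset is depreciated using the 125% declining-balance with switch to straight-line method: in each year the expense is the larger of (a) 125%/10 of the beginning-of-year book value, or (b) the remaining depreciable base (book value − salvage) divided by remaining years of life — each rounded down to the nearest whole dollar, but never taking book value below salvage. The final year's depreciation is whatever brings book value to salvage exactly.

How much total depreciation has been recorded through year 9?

Depreciable base = $162,056 − $16,500 = $145,556.
Year 1: DB = ⌊$162,056 × 125%/10⌋ = $20,257; SL = ⌊$145,556/10⌋ = $14,555 → take DB $20,257. Book value $141,799.
Year 2: DB = ⌊$141,799 × 125%/10⌋ = $17,724; SL = ⌊$125,299/9⌋ = $13,922 → take DB $17,724. Book value $124,075.
Year 3: DB = ⌊$124,075 × 125%/10⌋ = $15,509; SL = ⌊$107,575/8⌋ = $13,446 → take DB $15,509. Book value $108,566.
Year 4: DB = ⌊$108,566 × 125%/10⌋ = $13,570; SL = ⌊$92,066/7⌋ = $13,152 → take DB $13,570. Book value $94,996.
Year 5: DB = ⌊$94,996 × 125%/10⌋ = $11,874; SL = ⌊$78,496/6⌋ = $13,082 → take SL $13,082. Book value $81,914.
Year 6: DB = ⌊$81,914 × 125%/10⌋ = $10,239; SL = ⌊$65,414/5⌋ = $13,082 → take SL $13,082. Book value $68,832.
Year 7: DB = ⌊$68,832 × 125%/10⌋ = $8,604; SL = ⌊$52,332/4⌋ = $13,083 → take SL $13,083. Book value $55,749.
Year 8: DB = ⌊$55,749 × 125%/10⌋ = $6,968; SL = ⌊$39,249/3⌋ = $13,083 → take SL $13,083. Book value $42,666.
Year 9: DB = ⌊$42,666 × 125%/10⌋ = $5,333; SL = ⌊$26,166/2⌋ = $13,083 → take SL $13,083. Book value $29,583.
Accumulated through year 9 = $162,056 − $29,583 = $132,473.

$132,473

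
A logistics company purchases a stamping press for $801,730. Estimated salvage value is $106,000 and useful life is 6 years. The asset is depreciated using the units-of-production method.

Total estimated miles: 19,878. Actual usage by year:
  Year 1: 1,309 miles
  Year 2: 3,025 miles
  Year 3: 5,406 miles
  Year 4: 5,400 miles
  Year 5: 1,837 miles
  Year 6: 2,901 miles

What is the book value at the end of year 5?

$207,535

Depreciable base = $801,730 − $106,000 = $695,730.
Rate = $695,730 / 19,878 miles = $35 per mile.
Year 1: 1,309 × $35 = $45,815. Book value $755,915.
Year 2: 3,025 × $35 = $105,875. Book value $650,040.
Year 3: 5,406 × $35 = $189,210. Book value $460,830.
Year 4: 5,400 × $35 = $189,000. Book value $271,830.
Year 5: 1,837 × $35 = $64,295. Book value $207,535.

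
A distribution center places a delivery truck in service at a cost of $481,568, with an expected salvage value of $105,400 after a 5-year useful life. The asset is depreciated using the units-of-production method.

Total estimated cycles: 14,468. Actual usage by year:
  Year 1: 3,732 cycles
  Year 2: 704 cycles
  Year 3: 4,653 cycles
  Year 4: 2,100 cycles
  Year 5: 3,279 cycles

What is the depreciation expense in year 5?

$85,254

Depreciable base = $481,568 − $105,400 = $376,168.
Rate = $376,168 / 14,468 cycles = $26 per cycle.
Year 1: 3,732 × $26 = $97,032. Book value $384,536.
Year 2: 704 × $26 = $18,304. Book value $366,232.
Year 3: 4,653 × $26 = $120,978. Book value $245,254.
Year 4: 2,100 × $26 = $54,600. Book value $190,654.
Year 5: 3,279 × $26 = $85,254. Book value $105,400.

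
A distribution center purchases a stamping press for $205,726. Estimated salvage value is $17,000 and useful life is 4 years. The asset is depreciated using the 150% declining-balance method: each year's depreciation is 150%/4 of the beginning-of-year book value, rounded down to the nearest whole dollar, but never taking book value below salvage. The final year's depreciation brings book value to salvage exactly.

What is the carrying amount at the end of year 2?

Depreciable base = $205,726 − $17,000 = $188,726.
Year 1: ⌊$205,726 × 150%/4⌋ = $77,147. Book value $128,579.
Year 2: ⌊$128,579 × 150%/4⌋ = $48,217. Book value $80,362.

$80,362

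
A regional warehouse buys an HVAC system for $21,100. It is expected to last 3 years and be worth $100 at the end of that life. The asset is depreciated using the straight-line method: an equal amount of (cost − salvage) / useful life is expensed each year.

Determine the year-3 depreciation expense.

$7,000

Depreciable base = $21,100 − $100 = $21,000.
Annual expense = $21,000 / 3 = $7,000.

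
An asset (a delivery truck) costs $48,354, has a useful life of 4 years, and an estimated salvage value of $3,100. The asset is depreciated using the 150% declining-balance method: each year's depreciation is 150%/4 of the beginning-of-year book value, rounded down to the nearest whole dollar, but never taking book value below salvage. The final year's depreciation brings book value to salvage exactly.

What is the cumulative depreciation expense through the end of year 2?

$29,465

Depreciable base = $48,354 − $3,100 = $45,254.
Year 1: ⌊$48,354 × 150%/4⌋ = $18,132. Book value $30,222.
Year 2: ⌊$30,222 × 150%/4⌋ = $11,333. Book value $18,889.
Accumulated through year 2 = $48,354 − $18,889 = $29,465.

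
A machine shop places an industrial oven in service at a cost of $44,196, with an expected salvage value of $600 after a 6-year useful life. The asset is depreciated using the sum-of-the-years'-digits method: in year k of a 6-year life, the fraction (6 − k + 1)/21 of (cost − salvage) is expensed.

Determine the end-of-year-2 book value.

Depreciable base = $44,196 − $600 = $43,596.
Sum of the years' digits = 6+5+4+3+2+1 = 21.
Year 1: $43,596 × 6/21 = $12,456. Book value $31,740.
Year 2: $43,596 × 5/21 = $10,380. Book value $21,360.

$21,360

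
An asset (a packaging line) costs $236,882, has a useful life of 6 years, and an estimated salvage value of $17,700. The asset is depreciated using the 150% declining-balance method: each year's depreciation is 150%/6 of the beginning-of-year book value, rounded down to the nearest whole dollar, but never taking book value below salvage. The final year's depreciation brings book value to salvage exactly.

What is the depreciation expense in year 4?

$24,984

Depreciable base = $236,882 − $17,700 = $219,182.
Year 1: ⌊$236,882 × 150%/6⌋ = $59,220. Book value $177,662.
Year 2: ⌊$177,662 × 150%/6⌋ = $44,415. Book value $133,247.
Year 3: ⌊$133,247 × 150%/6⌋ = $33,311. Book value $99,936.
Year 4: ⌊$99,936 × 150%/6⌋ = $24,984. Book value $74,952.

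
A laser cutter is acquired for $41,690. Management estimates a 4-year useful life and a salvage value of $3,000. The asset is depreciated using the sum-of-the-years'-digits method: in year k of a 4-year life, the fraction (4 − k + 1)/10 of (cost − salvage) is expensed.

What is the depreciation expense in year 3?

$7,738

Depreciable base = $41,690 − $3,000 = $38,690.
Sum of the years' digits = 4+3+2+1 = 10.
Year 1: $38,690 × 4/10 = $15,476. Book value $26,214.
Year 2: $38,690 × 3/10 = $11,607. Book value $14,607.
Year 3: $38,690 × 2/10 = $7,738. Book value $6,869.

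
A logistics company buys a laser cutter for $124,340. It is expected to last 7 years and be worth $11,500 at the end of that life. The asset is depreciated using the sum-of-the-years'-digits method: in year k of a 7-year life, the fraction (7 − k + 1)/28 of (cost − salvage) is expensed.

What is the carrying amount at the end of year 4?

$35,680

Depreciable base = $124,340 − $11,500 = $112,840.
Sum of the years' digits = 7+6+5+4+3+2+1 = 28.
Year 1: $112,840 × 7/28 = $28,210. Book value $96,130.
Year 2: $112,840 × 6/28 = $24,180. Book value $71,950.
Year 3: $112,840 × 5/28 = $20,150. Book value $51,800.
Year 4: $112,840 × 4/28 = $16,120. Book value $35,680.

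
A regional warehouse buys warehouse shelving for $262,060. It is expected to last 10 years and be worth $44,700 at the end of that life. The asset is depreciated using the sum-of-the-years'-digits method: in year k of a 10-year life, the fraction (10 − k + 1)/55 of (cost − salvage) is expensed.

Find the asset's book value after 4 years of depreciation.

Depreciable base = $262,060 − $44,700 = $217,360.
Sum of the years' digits = 10+9+8+7+6+5+4+3+2+1 = 55.
Year 1: $217,360 × 10/55 = $39,520. Book value $222,540.
Year 2: $217,360 × 9/55 = $35,568. Book value $186,972.
Year 3: $217,360 × 8/55 = $31,616. Book value $155,356.
Year 4: $217,360 × 7/55 = $27,664. Book value $127,692.

$127,692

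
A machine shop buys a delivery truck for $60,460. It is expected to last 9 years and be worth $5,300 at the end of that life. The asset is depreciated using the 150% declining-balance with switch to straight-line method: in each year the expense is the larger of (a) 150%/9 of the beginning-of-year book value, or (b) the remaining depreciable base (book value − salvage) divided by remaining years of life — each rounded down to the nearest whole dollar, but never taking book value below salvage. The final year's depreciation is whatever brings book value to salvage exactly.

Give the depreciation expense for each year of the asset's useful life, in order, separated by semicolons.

$10,076; $8,397; $6,997; $5,831; $4,859; $4,750; $4,750; $4,750; $4,750

Depreciable base = $60,460 − $5,300 = $55,160.
Year 1: DB = ⌊$60,460 × 150%/9⌋ = $10,076; SL = ⌊$55,160/9⌋ = $6,128 → take DB $10,076. Book value $50,384.
Year 2: DB = ⌊$50,384 × 150%/9⌋ = $8,397; SL = ⌊$45,084/8⌋ = $5,635 → take DB $8,397. Book value $41,987.
Year 3: DB = ⌊$41,987 × 150%/9⌋ = $6,997; SL = ⌊$36,687/7⌋ = $5,241 → take DB $6,997. Book value $34,990.
Year 4: DB = ⌊$34,990 × 150%/9⌋ = $5,831; SL = ⌊$29,690/6⌋ = $4,948 → take DB $5,831. Book value $29,159.
Year 5: DB = ⌊$29,159 × 150%/9⌋ = $4,859; SL = ⌊$23,859/5⌋ = $4,771 → take DB $4,859. Book value $24,300.
Year 6: DB = ⌊$24,300 × 150%/9⌋ = $4,050; SL = ⌊$19,000/4⌋ = $4,750 → take SL $4,750. Book value $19,550.
Year 7: DB = ⌊$19,550 × 150%/9⌋ = $3,258; SL = ⌊$14,250/3⌋ = $4,750 → take SL $4,750. Book value $14,800.
Year 8: DB = ⌊$14,800 × 150%/9⌋ = $2,466; SL = ⌊$9,500/2⌋ = $4,750 → take SL $4,750. Book value $10,050.
Year 9 (final): $10,050 − $5,300 = $4,750. Book value $5,300.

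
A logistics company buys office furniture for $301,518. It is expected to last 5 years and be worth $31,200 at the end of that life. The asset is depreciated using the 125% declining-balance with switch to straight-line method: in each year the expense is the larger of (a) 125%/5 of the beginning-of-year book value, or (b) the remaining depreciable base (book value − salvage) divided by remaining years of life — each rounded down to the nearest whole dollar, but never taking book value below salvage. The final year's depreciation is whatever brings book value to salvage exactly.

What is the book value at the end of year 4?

$77,335

Depreciable base = $301,518 − $31,200 = $270,318.
Year 1: DB = ⌊$301,518 × 125%/5⌋ = $75,379; SL = ⌊$270,318/5⌋ = $54,063 → take DB $75,379. Book value $226,139.
Year 2: DB = ⌊$226,139 × 125%/5⌋ = $56,534; SL = ⌊$194,939/4⌋ = $48,734 → take DB $56,534. Book value $169,605.
Year 3: DB = ⌊$169,605 × 125%/5⌋ = $42,401; SL = ⌊$138,405/3⌋ = $46,135 → take SL $46,135. Book value $123,470.
Year 4: DB = ⌊$123,470 × 125%/5⌋ = $30,867; SL = ⌊$92,270/2⌋ = $46,135 → take SL $46,135. Book value $77,335.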